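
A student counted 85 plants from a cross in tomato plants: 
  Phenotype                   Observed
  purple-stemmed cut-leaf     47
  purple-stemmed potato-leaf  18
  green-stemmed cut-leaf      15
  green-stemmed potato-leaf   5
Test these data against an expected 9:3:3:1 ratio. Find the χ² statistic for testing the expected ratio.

0.354

Expected counts for N = 85 under a 9:3:3:1 ratio (total parts = 16):
  purple-stemmed cut-leaf: 85 × 9/16 = 47.8125
  purple-stemmed potato-leaf: 85 × 3/16 = 15.9375
  green-stemmed cut-leaf: 85 × 3/16 = 15.9375
  green-stemmed potato-leaf: 85 × 1/16 = 5.3125
χ² = Σ (O − E)² / E
  purple-stemmed cut-leaf: (47 − 47.8125)² / 47.8125 = 0.0138
  purple-stemmed potato-leaf: (18 − 15.9375)² / 15.9375 = 0.2669
  green-stemmed cut-leaf: (15 − 15.9375)² / 15.9375 = 0.0551
  green-stemmed potato-leaf: (5 − 5.3125)² / 5.3125 = 0.0184
χ² = 0.0138 + 0.2669 + 0.0551 + 0.0184 = 0.3542 ≈ 0.354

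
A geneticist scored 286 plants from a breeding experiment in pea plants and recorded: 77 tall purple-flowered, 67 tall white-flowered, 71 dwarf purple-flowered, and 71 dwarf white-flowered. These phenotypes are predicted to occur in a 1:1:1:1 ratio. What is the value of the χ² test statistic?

0.713

Under the 1:1:1:1 hypothesis (Σ ratio = 4, N = 286):
  tall purple-flowered: 286 × 1/4 = 71.5
  tall white-flowered: 286 × 1/4 = 71.5
  dwarf purple-flowered: 286 × 1/4 = 71.5
  dwarf white-flowered: 286 × 1/4 = 71.5
χ² = Σ (O − E)² / E
  tall purple-flowered: (77 − 71.5)² / 71.5 = 0.4231
  tall white-flowered: (67 − 71.5)² / 71.5 = 0.2832
  dwarf purple-flowered: (71 − 71.5)² / 71.5 = 0.0035
  dwarf white-flowered: (71 − 71.5)² / 71.5 = 0.0035
χ² = 0.4231 + 0.2832 + 0.0035 + 0.0035 = 0.7133 ≈ 0.713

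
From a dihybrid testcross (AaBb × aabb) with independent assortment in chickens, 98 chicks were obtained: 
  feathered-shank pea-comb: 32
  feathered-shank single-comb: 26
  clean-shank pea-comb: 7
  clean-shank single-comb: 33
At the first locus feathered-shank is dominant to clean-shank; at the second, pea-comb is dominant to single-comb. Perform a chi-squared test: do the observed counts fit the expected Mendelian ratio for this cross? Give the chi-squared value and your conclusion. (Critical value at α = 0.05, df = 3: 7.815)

A dihybrid testcross with independent assortment gives a 1:1:1:1 ratio.
Total ratio parts = 4. Expected numbers out of 98:
  feathered-shank pea-comb: 98 × 1/4 = 24.5
  feathered-shank single-comb: 98 × 1/4 = 24.5
  clean-shank pea-comb: 98 × 1/4 = 24.5
  clean-shank single-comb: 98 × 1/4 = 24.5
χ² = Σ (O − E)² / E
  feathered-shank pea-comb: (32 − 24.5)² / 24.5 = 2.2959
  feathered-shank single-comb: (26 − 24.5)² / 24.5 = 0.0918
  clean-shank pea-comb: (7 − 24.5)² / 24.5 = 12.5000
  clean-shank single-comb: (33 − 24.5)² / 24.5 = 2.9490
χ² = 2.2959 + 0.0918 + 12.5000 + 2.9490 = 17.8367 ≈ 17.837
Degrees of freedom = 4 − 1 = 3; critical value at α = 0.05 is 7.815.
Since 17.837 > 7.815, we reject the null hypothesis — the data do not fit the 1:1:1:1 ratio.

17.837; not consistent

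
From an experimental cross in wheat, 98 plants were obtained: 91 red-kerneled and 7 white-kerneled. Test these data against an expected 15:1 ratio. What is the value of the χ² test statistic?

0.133

Expected counts for N = 98 under a 15:1 ratio (total parts = 16):
  red-kerneled: 98 × 15/16 = 91.875
  white-kerneled: 98 × 1/16 = 6.125
χ² = Σ (O − E)² / E
  red-kerneled: (91 − 91.875)² / 91.875 = 0.0083
  white-kerneled: (7 − 6.125)² / 6.125 = 0.1250
χ² = 0.0083 + 0.1250 = 0.1333 ≈ 0.133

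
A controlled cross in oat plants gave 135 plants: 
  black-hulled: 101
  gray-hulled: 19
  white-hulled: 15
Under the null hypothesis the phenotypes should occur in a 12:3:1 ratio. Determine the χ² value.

The 12:3:1 ratio has 16 parts, so with N = 135 the expected counts are:
  black-hulled: 135 × 12/16 = 101.25
  gray-hulled: 135 × 3/16 = 25.3125
  white-hulled: 135 × 1/16 = 8.4375
χ² = Σ (O − E)² / E
  black-hulled: (101 − 101.25)² / 101.25 = 0.0006
  gray-hulled: (19 − 25.3125)² / 25.3125 = 1.5742
  white-hulled: (15 − 8.4375)² / 8.4375 = 5.1042
χ² = 0.0006 + 1.5742 + 5.1042 = 6.679

6.679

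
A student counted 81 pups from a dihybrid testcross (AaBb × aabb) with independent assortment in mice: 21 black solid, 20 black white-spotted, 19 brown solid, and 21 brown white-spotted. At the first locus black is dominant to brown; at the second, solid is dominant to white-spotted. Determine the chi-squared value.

0.136

A dihybrid testcross with independent assortment gives a 1:1:1:1 ratio.
Total ratio parts = 4. Expected numbers out of 81:
  black solid: 81 × 1/4 = 20.25
  black white-spotted: 81 × 1/4 = 20.25
  brown solid: 81 × 1/4 = 20.25
  brown white-spotted: 81 × 1/4 = 20.25
χ² = Σ (O − E)² / E
  black solid: (21 − 20.25)² / 20.25 = 0.0278
  black white-spotted: (20 − 20.25)² / 20.25 = 0.0031
  brown solid: (19 − 20.25)² / 20.25 = 0.0772
  brown white-spotted: (21 − 20.25)² / 20.25 = 0.0278
χ² = 0.0278 + 0.0031 + 0.0772 + 0.0278 = 0.1359 ≈ 0.136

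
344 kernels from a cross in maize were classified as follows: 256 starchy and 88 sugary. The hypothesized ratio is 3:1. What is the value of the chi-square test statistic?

0.062

Under the 3:1 hypothesis (Σ ratio = 4, N = 344):
  starchy: 344 × 3/4 = 258
  sugary: 344 × 1/4 = 86
χ² = Σ (O − E)² / E
  starchy: (256 − 258)² / 258 = 0.0155
  sugary: (88 − 86)² / 86 = 0.0465
χ² = 0.0155 + 0.0465 = 0.062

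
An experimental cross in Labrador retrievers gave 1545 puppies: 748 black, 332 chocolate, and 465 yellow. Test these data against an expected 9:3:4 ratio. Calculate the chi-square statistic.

Under the 9:3:4 hypothesis (Σ ratio = 16, N = 1545):
  black: 1545 × 9/16 = 869.0625
  chocolate: 1545 × 3/16 = 289.6875
  yellow: 1545 × 4/16 = 386.25
χ² = Σ (O − E)² / E
  black: (748 − 869.0625)² / 869.0625 = 16.8643
  chocolate: (332 − 289.6875)² / 289.6875 = 6.1803
  yellow: (465 − 386.25)² / 386.25 = 16.0558
χ² = 16.8643 + 6.1803 + 16.0558 = 39.1004 ≈ 39.100

39.100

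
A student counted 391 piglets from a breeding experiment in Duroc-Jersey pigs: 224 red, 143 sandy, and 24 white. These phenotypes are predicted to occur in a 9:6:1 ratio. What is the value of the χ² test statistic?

0.172

The 9:6:1 ratio has 16 parts, so with N = 391 the expected counts are:
  red: 391 × 9/16 = 219.9375
  sandy: 391 × 6/16 = 146.625
  white: 391 × 1/16 = 24.4375
χ² = Σ (O − E)² / E
  red: (224 − 219.9375)² / 219.9375 = 0.0750
  sandy: (143 − 146.625)² / 146.625 = 0.0896
  white: (24 − 24.4375)² / 24.4375 = 0.0078
χ² = 0.0750 + 0.0896 + 0.0078 = 0.1724 ≈ 0.172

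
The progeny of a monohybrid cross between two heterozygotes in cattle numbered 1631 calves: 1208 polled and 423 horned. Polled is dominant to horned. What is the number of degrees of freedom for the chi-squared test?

For a monohybrid cross between heterozygotes with complete dominance, the expected phenotypic ratio is 3:1.
A goodness-of-fit test with 2 phenotype classes has df = 2 − 1 = 1.

1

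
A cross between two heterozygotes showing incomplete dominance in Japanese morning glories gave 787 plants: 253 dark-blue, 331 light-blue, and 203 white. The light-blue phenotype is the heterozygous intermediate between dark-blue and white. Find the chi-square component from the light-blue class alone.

With incomplete dominance, a heterozygote × heterozygote cross gives a 1:2:1 phenotypic ratio.
Under the 1:2:1 hypothesis (Σ ratio = 4, N = 787):
  dark-blue: 787 × 1/4 = 196.75
  light-blue: 787 × 2/4 = 393.5
  white: 787 × 1/4 = 196.75
Contribution of light-blue: (331 − 393.5)² / 393.5 = 9.9269

9.927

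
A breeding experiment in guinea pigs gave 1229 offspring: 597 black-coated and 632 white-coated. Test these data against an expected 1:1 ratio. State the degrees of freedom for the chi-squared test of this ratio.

1

A goodness-of-fit test with 2 phenotype classes has df = 2 − 1 = 1.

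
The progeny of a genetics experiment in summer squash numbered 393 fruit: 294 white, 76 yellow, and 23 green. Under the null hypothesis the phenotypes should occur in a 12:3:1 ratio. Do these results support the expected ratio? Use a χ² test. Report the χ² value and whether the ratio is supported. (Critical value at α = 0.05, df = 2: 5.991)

0.174; consistent

The 12:3:1 ratio has 16 parts, so with N = 393 the expected counts are:
  white: 393 × 12/16 = 294.75
  yellow: 393 × 3/16 = 73.6875
  green: 393 × 1/16 = 24.5625
χ² = Σ (O − E)² / E
  white: (294 − 294.75)² / 294.75 = 0.0019
  yellow: (76 − 73.6875)² / 73.6875 = 0.0726
  green: (23 − 24.5625)² / 24.5625 = 0.0994
χ² = 0.0019 + 0.0726 + 0.0994 = 0.1739 ≈ 0.174
Degrees of freedom = 3 − 1 = 2; critical value at α = 0.05 is 5.991.
Since 0.174 < 5.991, we fail to reject the null hypothesis — the data are consistent with the 12:3:1 ratio.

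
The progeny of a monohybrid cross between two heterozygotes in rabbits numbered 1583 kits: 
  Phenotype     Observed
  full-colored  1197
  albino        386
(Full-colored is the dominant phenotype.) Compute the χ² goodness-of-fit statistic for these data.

0.320

For a monohybrid cross between heterozygotes with complete dominance, the expected phenotypic ratio is 3:1.
Total ratio parts = 4. Expected numbers out of 1583:
  full-colored: 1583 × 3/4 = 1187.25
  albino: 1583 × 1/4 = 395.75
χ² = Σ (O − E)² / E
  full-colored: (1197 − 1187.25)² / 1187.25 = 0.0801
  albino: (386 − 395.75)² / 395.75 = 0.2402
χ² = 0.0801 + 0.2402 = 0.3203 ≈ 0.320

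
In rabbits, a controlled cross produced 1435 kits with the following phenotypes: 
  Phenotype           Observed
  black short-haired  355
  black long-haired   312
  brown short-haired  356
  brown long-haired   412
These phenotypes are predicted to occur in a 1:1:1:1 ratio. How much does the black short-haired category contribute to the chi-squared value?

The 1:1:1:1 ratio has 4 parts, so with N = 1435 the expected counts are:
  black short-haired: 1435 × 1/4 = 358.75
  black long-haired: 1435 × 1/4 = 358.75
  brown short-haired: 1435 × 1/4 = 358.75
  brown long-haired: 1435 × 1/4 = 358.75
Contribution of black short-haired: (355 − 358.75)² / 358.75 = 0.0392

0.039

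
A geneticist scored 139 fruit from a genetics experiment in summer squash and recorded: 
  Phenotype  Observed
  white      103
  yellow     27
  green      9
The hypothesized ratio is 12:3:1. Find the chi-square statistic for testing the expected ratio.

Expected counts for N = 139 under a 12:3:1 ratio (total parts = 16):
  white: 139 × 12/16 = 104.25
  yellow: 139 × 3/16 = 26.0625
  green: 139 × 1/16 = 8.6875
χ² = Σ (O − E)² / E
  white: (103 − 104.25)² / 104.25 = 0.0150
  yellow: (27 − 26.0625)² / 26.0625 = 0.0337
  green: (9 − 8.6875)² / 8.6875 = 0.0112
χ² = 0.0150 + 0.0337 + 0.0112 = 0.0599 ≈ 0.060

0.060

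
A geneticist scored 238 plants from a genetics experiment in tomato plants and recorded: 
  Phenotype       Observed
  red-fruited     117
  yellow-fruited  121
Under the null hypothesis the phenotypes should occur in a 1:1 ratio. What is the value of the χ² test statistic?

Total ratio parts = 2. Expected numbers out of 238:
  red-fruited: 238 × 1/2 = 119
  yellow-fruited: 238 × 1/2 = 119
χ² = Σ (O − E)² / E
  red-fruited: (117 − 119)² / 119 = 0.0336
  yellow-fruited: (121 − 119)² / 119 = 0.0336
χ² = 0.0336 + 0.0336 = 0.0672 ≈ 0.067

0.067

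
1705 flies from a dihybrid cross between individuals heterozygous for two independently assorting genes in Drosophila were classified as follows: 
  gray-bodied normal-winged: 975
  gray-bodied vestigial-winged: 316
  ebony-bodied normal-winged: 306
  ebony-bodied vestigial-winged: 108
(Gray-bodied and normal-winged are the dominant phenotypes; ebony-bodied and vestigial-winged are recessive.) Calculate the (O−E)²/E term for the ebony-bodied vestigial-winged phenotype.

A dihybrid F₂ with independent assortment and complete dominance at both loci gives a 9:3:3:1 phenotypic ratio.
Under the 9:3:3:1 hypothesis (Σ ratio = 16, N = 1705):
  gray-bodied normal-winged: 1705 × 9/16 = 959.0625
  gray-bodied vestigial-winged: 1705 × 3/16 = 319.6875
  ebony-bodied normal-winged: 1705 × 3/16 = 319.6875
  ebony-bodied vestigial-winged: 1705 × 1/16 = 106.5625
Contribution of ebony-bodied vestigial-winged: (108 − 106.5625)² / 106.5625 = 0.0194

0.019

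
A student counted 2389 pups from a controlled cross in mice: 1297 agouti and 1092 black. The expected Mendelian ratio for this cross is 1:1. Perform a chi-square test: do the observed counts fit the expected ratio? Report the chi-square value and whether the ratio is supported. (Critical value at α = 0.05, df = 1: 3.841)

The 1:1 ratio has 2 parts, so with N = 2389 the expected counts are:
  agouti: 2389 × 1/2 = 1194.5
  black: 2389 × 1/2 = 1194.5
χ² = Σ (O − E)² / E
  agouti: (1297 − 1194.5)² / 1194.5 = 8.7955
  black: (1092 − 1194.5)² / 1194.5 = 8.7955
χ² = 8.7955 + 8.7955 = 17.591
Degrees of freedom = 2 − 1 = 1; critical value at α = 0.05 is 3.841.
Since 17.591 > 3.841, we reject the null hypothesis — the data do not fit the 1:1 ratio.

17.591; not consistent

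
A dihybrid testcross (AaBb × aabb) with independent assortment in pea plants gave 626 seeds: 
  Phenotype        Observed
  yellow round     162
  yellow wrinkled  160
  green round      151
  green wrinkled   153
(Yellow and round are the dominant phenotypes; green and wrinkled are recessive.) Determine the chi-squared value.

0.543

A dihybrid testcross with independent assortment gives a 1:1:1:1 ratio.
The 1:1:1:1 ratio has 4 parts, so with N = 626 the expected counts are:
  yellow round: 626 × 1/4 = 156.5
  yellow wrinkled: 626 × 1/4 = 156.5
  green round: 626 × 1/4 = 156.5
  green wrinkled: 626 × 1/4 = 156.5
χ² = Σ (O − E)² / E
  yellow round: (162 − 156.5)² / 156.5 = 0.1933
  yellow wrinkled: (160 − 156.5)² / 156.5 = 0.0783
  green round: (151 − 156.5)² / 156.5 = 0.1933
  green wrinkled: (153 − 156.5)² / 156.5 = 0.0783
χ² = 0.1933 + 0.0783 + 0.1933 + 0.0783 = 0.5432 ≈ 0.543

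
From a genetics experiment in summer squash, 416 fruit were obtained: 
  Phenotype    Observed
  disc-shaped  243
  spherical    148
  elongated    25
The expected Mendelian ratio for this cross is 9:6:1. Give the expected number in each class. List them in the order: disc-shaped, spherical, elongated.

Expected counts for N = 416 under a 9:6:1 ratio (total parts = 16):
  disc-shaped: 416 × 9/16 = 234
  spherical: 416 × 6/16 = 156
  elongated: 416 × 1/16 = 26

234, 156, 26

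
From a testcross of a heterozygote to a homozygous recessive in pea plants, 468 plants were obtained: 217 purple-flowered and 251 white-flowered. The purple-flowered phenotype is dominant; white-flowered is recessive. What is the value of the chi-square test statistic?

2.470

A testcross of a heterozygote (Aa × aa) gives a 1:1 phenotypic ratio.
Under the 1:1 hypothesis (Σ ratio = 2, N = 468):
  purple-flowered: 468 × 1/2 = 234
  white-flowered: 468 × 1/2 = 234
χ² = Σ (O − E)² / E
  purple-flowered: (217 − 234)² / 234 = 1.2350
  white-flowered: (251 − 234)² / 234 = 1.2350
χ² = 1.2350 + 1.2350 = 2.470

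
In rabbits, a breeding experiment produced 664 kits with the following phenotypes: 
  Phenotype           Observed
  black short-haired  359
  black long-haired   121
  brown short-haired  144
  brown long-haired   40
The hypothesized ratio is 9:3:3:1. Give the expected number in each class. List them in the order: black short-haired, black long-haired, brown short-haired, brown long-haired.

Expected counts for N = 664 under a 9:3:3:1 ratio (total parts = 16):
  black short-haired: 664 × 9/16 = 373.5
  black long-haired: 664 × 3/16 = 124.5
  brown short-haired: 664 × 3/16 = 124.5
  brown long-haired: 664 × 1/16 = 41.5

373.5, 124.5, 124.5, 41.5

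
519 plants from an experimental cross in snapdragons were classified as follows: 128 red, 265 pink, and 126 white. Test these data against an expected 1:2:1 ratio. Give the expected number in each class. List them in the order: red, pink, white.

Total ratio parts = 4. Expected numbers out of 519:
  red: 519 × 1/4 = 129.75
  pink: 519 × 2/4 = 259.5
  white: 519 × 1/4 = 129.75

129.75, 259.5, 129.75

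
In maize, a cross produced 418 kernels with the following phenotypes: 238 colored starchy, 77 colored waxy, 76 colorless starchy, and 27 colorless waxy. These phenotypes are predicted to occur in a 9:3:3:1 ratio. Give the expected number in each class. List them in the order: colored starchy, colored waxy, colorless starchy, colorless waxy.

Expected counts for N = 418 under a 9:3:3:1 ratio (total parts = 16):
  colored starchy: 418 × 9/16 = 235.125
  colored waxy: 418 × 3/16 = 78.375
  colorless starchy: 418 × 3/16 = 78.375
  colorless waxy: 418 × 1/16 = 26.125

235.125, 78.375, 78.375, 26.125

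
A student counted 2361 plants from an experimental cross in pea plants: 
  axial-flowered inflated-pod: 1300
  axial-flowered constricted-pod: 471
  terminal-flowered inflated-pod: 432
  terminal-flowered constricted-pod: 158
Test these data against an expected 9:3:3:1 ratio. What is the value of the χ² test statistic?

3.400

The 9:3:3:1 ratio has 16 parts, so with N = 2361 the expected counts are:
  axial-flowered inflated-pod: 2361 × 9/16 = 1328.0625
  axial-flowered constricted-pod: 2361 × 3/16 = 442.6875
  terminal-flowered inflated-pod: 2361 × 3/16 = 442.6875
  terminal-flowered constricted-pod: 2361 × 1/16 = 147.5625
χ² = Σ (O − E)² / E
  axial-flowered inflated-pod: (1300 − 1328.0625)² / 1328.0625 = 0.5930
  axial-flowered constricted-pod: (471 − 442.6875)² / 442.6875 = 1.8108
  terminal-flowered inflated-pod: (432 − 442.6875)² / 442.6875 = 0.2580
  terminal-flowered constricted-pod: (158 − 147.5625)² / 147.5625 = 0.7383
χ² = 0.5930 + 1.8108 + 0.2580 + 0.7383 = 3.4001 ≈ 3.400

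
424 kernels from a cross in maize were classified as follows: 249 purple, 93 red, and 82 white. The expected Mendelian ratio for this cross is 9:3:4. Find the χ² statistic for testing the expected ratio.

8.189

The 9:3:4 ratio has 16 parts, so with N = 424 the expected counts are:
  purple: 424 × 9/16 = 238.5
  red: 424 × 3/16 = 79.5
  white: 424 × 4/16 = 106
χ² = Σ (O − E)² / E
  purple: (249 − 238.5)² / 238.5 = 0.4623
  red: (93 − 79.5)² / 79.5 = 2.2925
  white: (82 − 106)² / 106 = 5.4340
χ² = 0.4623 + 2.2925 + 5.4340 = 8.1888 ≈ 8.189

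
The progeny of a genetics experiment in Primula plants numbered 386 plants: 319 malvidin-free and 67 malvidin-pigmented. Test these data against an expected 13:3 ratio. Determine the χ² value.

Total ratio parts = 16. Expected numbers out of 386:
  malvidin-free: 386 × 13/16 = 313.625
  malvidin-pigmented: 386 × 3/16 = 72.375
χ² = Σ (O − E)² / E
  malvidin-free: (319 − 313.625)² / 313.625 = 0.0921
  malvidin-pigmented: (67 − 72.375)² / 72.375 = 0.3992
χ² = 0.0921 + 0.3992 = 0.4913 ≈ 0.491

0.491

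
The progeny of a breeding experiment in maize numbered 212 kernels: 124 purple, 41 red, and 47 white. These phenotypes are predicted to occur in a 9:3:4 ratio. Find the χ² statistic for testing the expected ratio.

Expected counts for N = 212 under a 9:3:4 ratio (total parts = 16):
  purple: 212 × 9/16 = 119.25
  red: 212 × 3/16 = 39.75
  white: 212 × 4/16 = 53
χ² = Σ (O − E)² / E
  purple: (124 − 119.25)² / 119.25 = 0.1892
  red: (41 − 39.75)² / 39.75 = 0.0393
  white: (47 − 53)² / 53 = 0.6792
χ² = 0.1892 + 0.0393 + 0.6792 = 0.9077 ≈ 0.908

0.908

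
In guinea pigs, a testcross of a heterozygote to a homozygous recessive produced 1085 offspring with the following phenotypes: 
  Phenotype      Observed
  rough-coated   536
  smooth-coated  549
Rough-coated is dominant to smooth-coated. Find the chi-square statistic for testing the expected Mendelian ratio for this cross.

A testcross of a heterozygote (Aa × aa) gives a 1:1 phenotypic ratio.
The 1:1 ratio has 2 parts, so with N = 1085 the expected counts are:
  rough-coated: 1085 × 1/2 = 542.5
  smooth-coated: 1085 × 1/2 = 542.5
χ² = Σ (O − E)² / E
  rough-coated: (536 − 542.5)² / 542.5 = 0.0779
  smooth-coated: (549 − 542.5)² / 542.5 = 0.0779
χ² = 0.0779 + 0.0779 = 0.1558 ≈ 0.156

0.156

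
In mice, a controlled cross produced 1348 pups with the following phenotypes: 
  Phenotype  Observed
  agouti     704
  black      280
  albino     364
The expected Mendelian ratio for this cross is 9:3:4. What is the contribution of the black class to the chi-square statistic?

2.938

Expected counts for N = 1348 under a 9:3:4 ratio (total parts = 16):
  agouti: 1348 × 9/16 = 758.25
  black: 1348 × 3/16 = 252.75
  albino: 1348 × 4/16 = 337
Contribution of black: (280 − 252.75)² / 252.75 = 2.9379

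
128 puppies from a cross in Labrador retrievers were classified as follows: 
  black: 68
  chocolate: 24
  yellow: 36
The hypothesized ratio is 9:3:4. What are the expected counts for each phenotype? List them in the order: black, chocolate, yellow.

Total ratio parts = 16. Expected numbers out of 128:
  black: 128 × 9/16 = 72
  chocolate: 128 × 3/16 = 24
  yellow: 128 × 4/16 = 32

72, 24, 32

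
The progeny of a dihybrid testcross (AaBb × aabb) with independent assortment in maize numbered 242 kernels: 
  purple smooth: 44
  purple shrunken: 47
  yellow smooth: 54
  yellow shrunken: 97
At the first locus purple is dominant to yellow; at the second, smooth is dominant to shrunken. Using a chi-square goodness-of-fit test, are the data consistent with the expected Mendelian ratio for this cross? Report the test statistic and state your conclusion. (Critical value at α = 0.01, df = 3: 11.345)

A dihybrid testcross with independent assortment gives a 1:1:1:1 ratio.
Total ratio parts = 4. Expected numbers out of 242:
  purple smooth: 242 × 1/4 = 60.5
  purple shrunken: 242 × 1/4 = 60.5
  yellow smooth: 242 × 1/4 = 60.5
  yellow shrunken: 242 × 1/4 = 60.5
χ² = Σ (O − E)² / E
  purple smooth: (44 − 60.5)² / 60.5 = 4.5000
  purple shrunken: (47 − 60.5)² / 60.5 = 3.0124
  yellow smooth: (54 − 60.5)² / 60.5 = 0.6983
  yellow shrunken: (97 − 60.5)² / 60.5 = 22.0207
χ² = 4.5000 + 3.0124 + 0.6983 + 22.0207 = 30.2314 ≈ 30.231
Degrees of freedom = 4 − 1 = 3; critical value at α = 0.01 is 11.345.
Since 30.231 > 11.345, we reject the null hypothesis — the data do not fit the 1:1:1:1 ratio.

30.231; not consistent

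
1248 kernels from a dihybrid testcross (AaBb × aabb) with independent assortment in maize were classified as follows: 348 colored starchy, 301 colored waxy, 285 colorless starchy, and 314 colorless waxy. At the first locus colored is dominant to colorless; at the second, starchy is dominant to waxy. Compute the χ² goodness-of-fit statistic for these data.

6.891

A dihybrid testcross with independent assortment gives a 1:1:1:1 ratio.
Expected counts for N = 1248 under a 1:1:1:1 ratio (total parts = 4):
  colored starchy: 1248 × 1/4 = 312
  colored waxy: 1248 × 1/4 = 312
  colorless starchy: 1248 × 1/4 = 312
  colorless waxy: 1248 × 1/4 = 312
χ² = Σ (O − E)² / E
  colored starchy: (348 − 312)² / 312 = 4.1538
  colored waxy: (301 − 312)² / 312 = 0.3878
  colorless starchy: (285 − 312)² / 312 = 2.3365
  colorless waxy: (314 − 312)² / 312 = 0.0128
χ² = 4.1538 + 0.3878 + 2.3365 + 0.0128 = 6.8909 ≈ 6.891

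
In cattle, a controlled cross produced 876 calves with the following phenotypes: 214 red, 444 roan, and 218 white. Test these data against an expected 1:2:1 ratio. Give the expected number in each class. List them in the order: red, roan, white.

219, 438, 219

Under the 1:2:1 hypothesis (Σ ratio = 4, N = 876):
  red: 876 × 1/4 = 219
  roan: 876 × 2/4 = 438
  white: 876 × 1/4 = 219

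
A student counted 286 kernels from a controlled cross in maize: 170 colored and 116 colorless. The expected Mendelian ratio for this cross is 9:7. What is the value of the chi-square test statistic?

Expected counts for N = 286 under a 9:7 ratio (total parts = 16):
  colored: 286 × 9/16 = 160.875
  colorless: 286 × 7/16 = 125.125
χ² = Σ (O − E)² / E
  colored: (170 − 160.875)² / 160.875 = 0.5176
  colorless: (116 − 125.125)² / 125.125 = 0.6655
χ² = 0.5176 + 0.6655 = 1.1831 ≈ 1.183

1.183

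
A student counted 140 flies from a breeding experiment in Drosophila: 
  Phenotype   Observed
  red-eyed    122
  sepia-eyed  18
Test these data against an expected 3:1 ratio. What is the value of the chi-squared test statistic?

The 3:1 ratio has 4 parts, so with N = 140 the expected counts are:
  red-eyed: 140 × 3/4 = 105
  sepia-eyed: 140 × 1/4 = 35
χ² = Σ (O − E)² / E
  red-eyed: (122 − 105)² / 105 = 2.7524
  sepia-eyed: (18 − 35)² / 35 = 8.2571
χ² = 2.7524 + 8.2571 = 11.0095 ≈ 11.010

11.010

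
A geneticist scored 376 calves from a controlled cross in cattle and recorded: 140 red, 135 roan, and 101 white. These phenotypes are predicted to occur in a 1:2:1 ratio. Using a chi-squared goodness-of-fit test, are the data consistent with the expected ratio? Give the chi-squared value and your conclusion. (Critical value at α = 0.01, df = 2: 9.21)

Total ratio parts = 4. Expected numbers out of 376:
  red: 376 × 1/4 = 94
  roan: 376 × 2/4 = 188
  white: 376 × 1/4 = 94
χ² = Σ (O − E)² / E
  red: (140 − 94)² / 94 = 22.5106
  roan: (135 − 188)² / 188 = 14.9415
  white: (101 − 94)² / 94 = 0.5213
χ² = 22.5106 + 14.9415 + 0.5213 = 37.9734 ≈ 37.973
Degrees of freedom = 3 − 1 = 2; critical value at α = 0.01 is 9.21.
Since 37.973 > 9.21, we reject the null hypothesis — the data do not fit the 1:2:1 ratio.

37.973; not consistent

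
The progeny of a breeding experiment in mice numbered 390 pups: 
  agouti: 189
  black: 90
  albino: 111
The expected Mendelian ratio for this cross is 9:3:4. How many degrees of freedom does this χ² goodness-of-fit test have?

2

A goodness-of-fit test with 3 phenotype classes has df = 3 − 1 = 2.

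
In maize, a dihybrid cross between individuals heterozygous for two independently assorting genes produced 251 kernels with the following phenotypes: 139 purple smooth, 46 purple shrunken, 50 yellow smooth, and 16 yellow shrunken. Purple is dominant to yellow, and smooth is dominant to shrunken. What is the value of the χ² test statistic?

0.247

A dihybrid F₂ with independent assortment and complete dominance at both loci gives a 9:3:3:1 phenotypic ratio.
Under the 9:3:3:1 hypothesis (Σ ratio = 16, N = 251):
  purple smooth: 251 × 9/16 = 141.1875
  purple shrunken: 251 × 3/16 = 47.0625
  yellow smooth: 251 × 3/16 = 47.0625
  yellow shrunken: 251 × 1/16 = 15.6875
χ² = Σ (O − E)² / E
  purple smooth: (139 − 141.1875)² / 141.1875 = 0.0339
  purple shrunken: (46 − 47.0625)² / 47.0625 = 0.0240
  yellow smooth: (50 − 47.0625)² / 47.0625 = 0.1833
  yellow shrunken: (16 − 15.6875)² / 15.6875 = 0.0062
χ² = 0.0339 + 0.0240 + 0.1833 + 0.0062 = 0.2474 ≈ 0.247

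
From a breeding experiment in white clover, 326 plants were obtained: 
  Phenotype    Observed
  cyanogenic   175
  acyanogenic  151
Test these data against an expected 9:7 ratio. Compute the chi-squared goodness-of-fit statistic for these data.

The 9:7 ratio has 16 parts, so with N = 326 the expected counts are:
  cyanogenic: 326 × 9/16 = 183.375
  acyanogenic: 326 × 7/16 = 142.625
χ² = Σ (O − E)² / E
  cyanogenic: (175 − 183.375)² / 183.375 = 0.3825
  acyanogenic: (151 − 142.625)² / 142.625 = 0.4918
χ² = 0.3825 + 0.4918 = 0.8743 ≈ 0.874

0.874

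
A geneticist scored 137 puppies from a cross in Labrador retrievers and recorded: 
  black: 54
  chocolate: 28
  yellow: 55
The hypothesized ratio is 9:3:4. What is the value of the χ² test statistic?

Expected counts for N = 137 under a 9:3:4 ratio (total parts = 16):
  black: 137 × 9/16 = 77.0625
  chocolate: 137 × 3/16 = 25.6875
  yellow: 137 × 4/16 = 34.25
χ² = Σ (O − E)² / E
  black: (54 − 77.0625)² / 77.0625 = 6.9019
  chocolate: (28 − 25.6875)² / 25.6875 = 0.2082
  yellow: (55 − 34.25)² / 34.25 = 12.5712
χ² = 6.9019 + 0.2082 + 12.5712 = 19.6813 ≈ 19.681

19.681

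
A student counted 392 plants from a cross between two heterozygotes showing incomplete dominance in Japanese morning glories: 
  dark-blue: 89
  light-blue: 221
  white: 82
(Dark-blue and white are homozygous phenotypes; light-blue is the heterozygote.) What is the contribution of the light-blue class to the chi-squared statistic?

With incomplete dominance, a heterozygote × heterozygote cross gives a 1:2:1 phenotypic ratio.
Under the 1:2:1 hypothesis (Σ ratio = 4, N = 392):
  dark-blue: 392 × 1/4 = 98
  light-blue: 392 × 2/4 = 196
  white: 392 × 1/4 = 98
Contribution of light-blue: (221 − 196)² / 196 = 3.1888

3.189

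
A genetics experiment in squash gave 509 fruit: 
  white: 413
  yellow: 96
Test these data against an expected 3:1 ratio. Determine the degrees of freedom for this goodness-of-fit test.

1

A goodness-of-fit test with 2 phenotype classes has df = 2 − 1 = 1.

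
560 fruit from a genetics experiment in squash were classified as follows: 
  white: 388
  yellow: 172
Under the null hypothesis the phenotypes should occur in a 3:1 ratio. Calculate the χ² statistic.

9.752

Total ratio parts = 4. Expected numbers out of 560:
  white: 560 × 3/4 = 420
  yellow: 560 × 1/4 = 140
χ² = Σ (O − E)² / E
  white: (388 − 420)² / 420 = 2.4381
  yellow: (172 − 140)² / 140 = 7.3143
χ² = 2.4381 + 7.3143 = 9.7524 ≈ 9.752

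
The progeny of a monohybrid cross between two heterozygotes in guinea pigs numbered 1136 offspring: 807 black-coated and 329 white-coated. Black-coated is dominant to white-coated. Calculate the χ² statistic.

9.507

For a monohybrid cross between heterozygotes with complete dominance, the expected phenotypic ratio is 3:1.
Expected counts for N = 1136 under a 3:1 ratio (total parts = 4):
  black-coated: 1136 × 3/4 = 852
  white-coated: 1136 × 1/4 = 284
χ² = Σ (O − E)² / E
  black-coated: (807 − 852)² / 852 = 2.3768
  white-coated: (329 − 284)² / 284 = 7.1303
χ² = 2.3768 + 7.1303 = 9.5071 ≈ 9.507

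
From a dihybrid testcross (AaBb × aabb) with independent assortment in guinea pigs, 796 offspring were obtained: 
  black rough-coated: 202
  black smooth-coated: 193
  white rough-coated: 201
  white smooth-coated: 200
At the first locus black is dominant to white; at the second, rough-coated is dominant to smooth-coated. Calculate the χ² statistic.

A dihybrid testcross with independent assortment gives a 1:1:1:1 ratio.
Total ratio parts = 4. Expected numbers out of 796:
  black rough-coated: 796 × 1/4 = 199
  black smooth-coated: 796 × 1/4 = 199
  white rough-coated: 796 × 1/4 = 199
  white smooth-coated: 796 × 1/4 = 199
χ² = Σ (O − E)² / E
  black rough-coated: (202 − 199)² / 199 = 0.0452
  black smooth-coated: (193 − 199)² / 199 = 0.1809
  white rough-coated: (201 − 199)² / 199 = 0.0201
  white smooth-coated: (200 − 199)² / 199 = 0.0050
χ² = 0.0452 + 0.1809 + 0.0201 + 0.0050 = 0.2512 ≈ 0.251

0.251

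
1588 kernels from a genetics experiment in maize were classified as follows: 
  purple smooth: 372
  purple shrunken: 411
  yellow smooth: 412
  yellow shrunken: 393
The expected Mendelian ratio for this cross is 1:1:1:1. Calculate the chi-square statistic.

2.675

Total ratio parts = 4. Expected numbers out of 1588:
  purple smooth: 1588 × 1/4 = 397
  purple shrunken: 1588 × 1/4 = 397
  yellow smooth: 1588 × 1/4 = 397
  yellow shrunken: 1588 × 1/4 = 397
χ² = Σ (O − E)² / E
  purple smooth: (372 − 397)² / 397 = 1.5743
  purple shrunken: (411 − 397)² / 397 = 0.4937
  yellow smooth: (412 − 397)² / 397 = 0.5668
  yellow shrunken: (393 − 397)² / 397 = 0.0403
χ² = 1.5743 + 0.4937 + 0.5668 + 0.0403 = 2.6751 ≈ 2.675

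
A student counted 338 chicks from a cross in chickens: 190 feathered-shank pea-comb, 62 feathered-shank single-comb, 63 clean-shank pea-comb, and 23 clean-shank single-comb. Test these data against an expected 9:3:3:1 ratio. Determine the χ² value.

Under the 9:3:3:1 hypothesis (Σ ratio = 16, N = 338):
  feathered-shank pea-comb: 338 × 9/16 = 190.125
  feathered-shank single-comb: 338 × 3/16 = 63.375
  clean-shank pea-comb: 338 × 3/16 = 63.375
  clean-shank single-comb: 338 × 1/16 = 21.125
χ² = Σ (O − E)² / E
  feathered-shank pea-comb: (190 − 190.125)² / 190.125 = 0.0001
  feathered-shank single-comb: (62 − 63.375)² / 63.375 = 0.0298
  clean-shank pea-comb: (63 − 63.375)² / 63.375 = 0.0022
  clean-shank single-comb: (23 − 21.125)² / 21.125 = 0.1664
χ² = 0.0001 + 0.0298 + 0.0022 + 0.1664 = 0.1985 ≈ 0.199

0.199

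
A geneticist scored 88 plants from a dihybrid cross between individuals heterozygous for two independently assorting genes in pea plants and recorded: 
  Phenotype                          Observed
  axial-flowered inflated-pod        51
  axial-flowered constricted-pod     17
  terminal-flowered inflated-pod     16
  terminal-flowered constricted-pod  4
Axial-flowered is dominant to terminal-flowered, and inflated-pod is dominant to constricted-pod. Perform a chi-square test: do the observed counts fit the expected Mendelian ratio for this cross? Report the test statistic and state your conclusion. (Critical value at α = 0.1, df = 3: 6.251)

0.485; consistent

A dihybrid F₂ with independent assortment and complete dominance at both loci gives a 9:3:3:1 phenotypic ratio.
Expected counts for N = 88 under a 9:3:3:1 ratio (total parts = 16):
  axial-flowered inflated-pod: 88 × 9/16 = 49.5
  axial-flowered constricted-pod: 88 × 3/16 = 16.5
  terminal-flowered inflated-pod: 88 × 3/16 = 16.5
  terminal-flowered constricted-pod: 88 × 1/16 = 5.5
χ² = Σ (O − E)² / E
  axial-flowered inflated-pod: (51 − 49.5)² / 49.5 = 0.0455
  axial-flowered constricted-pod: (17 − 16.5)² / 16.5 = 0.0152
  terminal-flowered inflated-pod: (16 − 16.5)² / 16.5 = 0.0152
  terminal-flowered constricted-pod: (4 − 5.5)² / 5.5 = 0.4091
χ² = 0.0455 + 0.0152 + 0.0152 + 0.4091 = 0.485
Degrees of freedom = 4 − 1 = 3; critical value at α = 0.1 is 6.251.
Since 0.485 < 6.251, we fail to reject the null hypothesis — the data are consistent with the 9:3:3:1 ratio.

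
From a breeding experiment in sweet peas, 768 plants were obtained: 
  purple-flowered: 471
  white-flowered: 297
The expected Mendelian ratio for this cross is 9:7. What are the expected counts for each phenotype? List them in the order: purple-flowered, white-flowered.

Under the 9:7 hypothesis (Σ ratio = 16, N = 768):
  purple-flowered: 768 × 9/16 = 432
  white-flowered: 768 × 7/16 = 336

432, 336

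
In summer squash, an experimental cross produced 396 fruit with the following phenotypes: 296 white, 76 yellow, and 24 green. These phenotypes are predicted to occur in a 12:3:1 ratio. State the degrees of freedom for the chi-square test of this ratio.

A goodness-of-fit test with 3 phenotype classes has df = 3 − 1 = 2.

2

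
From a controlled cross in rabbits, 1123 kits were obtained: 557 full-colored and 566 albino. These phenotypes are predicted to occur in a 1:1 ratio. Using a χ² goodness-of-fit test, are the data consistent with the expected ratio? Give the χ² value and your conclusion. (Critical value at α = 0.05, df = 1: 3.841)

Under the 1:1 hypothesis (Σ ratio = 2, N = 1123):
  full-colored: 1123 × 1/2 = 561.5
  albino: 1123 × 1/2 = 561.5
χ² = Σ (O − E)² / E
  full-colored: (557 − 561.5)² / 561.5 = 0.0361
  albino: (566 − 561.5)² / 561.5 = 0.0361
χ² = 0.0361 + 0.0361 = 0.0722 ≈ 0.072
Degrees of freedom = 2 − 1 = 1; critical value at α = 0.05 is 3.841.
Since 0.072 < 3.841, we fail to reject the null hypothesis — the data are consistent with the 1:1 ratio.

0.072; consistent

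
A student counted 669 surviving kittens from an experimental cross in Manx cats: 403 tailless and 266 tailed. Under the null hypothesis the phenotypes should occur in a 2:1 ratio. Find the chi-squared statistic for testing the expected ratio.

Total ratio parts = 3. Expected numbers out of 669:
  tailless: 669 × 2/3 = 446
  tailed: 669 × 1/3 = 223
χ² = Σ (O − E)² / E
  tailless: (403 − 446)² / 446 = 4.1457
  tailed: (266 − 223)² / 223 = 8.2915
χ² = 4.1457 + 8.2915 = 12.4372 ≈ 12.437

12.437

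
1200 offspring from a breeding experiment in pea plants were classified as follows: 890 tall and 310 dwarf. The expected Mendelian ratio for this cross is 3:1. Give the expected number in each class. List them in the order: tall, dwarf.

900, 300

Total ratio parts = 4. Expected numbers out of 1200:
  tall: 1200 × 3/4 = 900
  dwarf: 1200 × 1/4 = 300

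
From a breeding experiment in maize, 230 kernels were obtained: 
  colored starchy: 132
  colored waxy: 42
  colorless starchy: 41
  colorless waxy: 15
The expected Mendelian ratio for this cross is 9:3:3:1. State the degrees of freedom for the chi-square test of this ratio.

A goodness-of-fit test with 4 phenotype classes has df = 4 − 1 = 3.

3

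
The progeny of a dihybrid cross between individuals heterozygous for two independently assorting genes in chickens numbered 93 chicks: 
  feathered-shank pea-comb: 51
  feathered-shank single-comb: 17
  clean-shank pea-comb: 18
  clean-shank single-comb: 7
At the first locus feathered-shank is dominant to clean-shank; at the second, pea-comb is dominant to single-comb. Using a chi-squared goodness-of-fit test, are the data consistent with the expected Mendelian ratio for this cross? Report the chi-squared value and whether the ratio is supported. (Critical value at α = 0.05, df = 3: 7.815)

0.305; consistent

A dihybrid F₂ with independent assortment and complete dominance at both loci gives a 9:3:3:1 phenotypic ratio.
The 9:3:3:1 ratio has 16 parts, so with N = 93 the expected counts are:
  feathered-shank pea-comb: 93 × 9/16 = 52.3125
  feathered-shank single-comb: 93 × 3/16 = 17.4375
  clean-shank pea-comb: 93 × 3/16 = 17.4375
  clean-shank single-comb: 93 × 1/16 = 5.8125
χ² = Σ (O − E)² / E
  feathered-shank pea-comb: (51 − 52.3125)² / 52.3125 = 0.0329
  feathered-shank single-comb: (17 − 17.4375)² / 17.4375 = 0.0110
  clean-shank pea-comb: (18 − 17.4375)² / 17.4375 = 0.0181
  clean-shank single-comb: (7 − 5.8125)² / 5.8125 = 0.2426
χ² = 0.0329 + 0.0110 + 0.0181 + 0.2426 = 0.3046 ≈ 0.305
Degrees of freedom = 4 − 1 = 3; critical value at α = 0.05 is 7.815.
Since 0.305 < 7.815, we fail to reject the null hypothesis — the data are consistent with the 9:3:3:1 ratio.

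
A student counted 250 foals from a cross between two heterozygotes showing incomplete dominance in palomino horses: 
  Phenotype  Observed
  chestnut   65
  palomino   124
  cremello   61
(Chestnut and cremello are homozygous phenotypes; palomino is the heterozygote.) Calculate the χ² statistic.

With incomplete dominance, a heterozygote × heterozygote cross gives a 1:2:1 phenotypic ratio.
Expected counts for N = 250 under a 1:2:1 ratio (total parts = 4):
  chestnut: 250 × 1/4 = 62.5
  palomino: 250 × 2/4 = 125
  cremello: 250 × 1/4 = 62.5
χ² = Σ (O − E)² / E
  chestnut: (65 − 62.5)² / 62.5 = 0.1000
  palomino: (124 − 125)² / 125 = 0.0080
  cremello: (61 − 62.5)² / 62.5 = 0.0360
χ² = 0.1000 + 0.0080 + 0.0360 = 0.144

0.144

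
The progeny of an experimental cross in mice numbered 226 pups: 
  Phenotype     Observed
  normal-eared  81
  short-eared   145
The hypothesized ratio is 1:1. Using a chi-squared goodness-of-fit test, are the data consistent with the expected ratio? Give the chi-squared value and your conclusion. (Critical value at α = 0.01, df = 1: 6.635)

18.124; not consistent

Expected counts for N = 226 under a 1:1 ratio (total parts = 2):
  normal-eared: 226 × 1/2 = 113
  short-eared: 226 × 1/2 = 113
χ² = Σ (O − E)² / E
  normal-eared: (81 − 113)² / 113 = 9.0619
  short-eared: (145 − 113)² / 113 = 9.0619
χ² = 9.0619 + 9.0619 = 18.1238 ≈ 18.124
Degrees of freedom = 2 − 1 = 1; critical value at α = 0.01 is 6.635.
Since 18.124 > 6.635, we reject the null hypothesis — the data do not fit the 1:1 ratio.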